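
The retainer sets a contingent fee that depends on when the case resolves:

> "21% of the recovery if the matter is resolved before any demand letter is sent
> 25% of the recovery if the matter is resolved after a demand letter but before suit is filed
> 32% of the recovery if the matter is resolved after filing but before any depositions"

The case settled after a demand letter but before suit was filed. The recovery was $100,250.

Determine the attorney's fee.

$25,062.50

The matter settled after a demand letter but before suit was filed, so the 25% rate applies.
$100,250 × 25% = $25,062.50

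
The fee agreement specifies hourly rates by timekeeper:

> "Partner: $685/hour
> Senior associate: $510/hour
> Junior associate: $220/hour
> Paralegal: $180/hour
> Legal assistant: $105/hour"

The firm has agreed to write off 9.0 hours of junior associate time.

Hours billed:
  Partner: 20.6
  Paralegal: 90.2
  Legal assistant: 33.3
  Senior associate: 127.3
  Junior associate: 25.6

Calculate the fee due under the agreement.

$102,418.50

Partner: 20.6 × $685 = $14,111.00
Senior associate: 127.3 × $510 = $64,923.00
Junior associate: 25.6 × $220 = $5,632.00
Paralegal: 90.2 × $180 = $16,236.00
Legal assistant: 33.3 × $105 = $3,496.50
Subtotal: $104,398.50
Write-off: 9.0 × $220 = $1,980.00
Total: $104,398.50 − $1,980.00 = $102,418.50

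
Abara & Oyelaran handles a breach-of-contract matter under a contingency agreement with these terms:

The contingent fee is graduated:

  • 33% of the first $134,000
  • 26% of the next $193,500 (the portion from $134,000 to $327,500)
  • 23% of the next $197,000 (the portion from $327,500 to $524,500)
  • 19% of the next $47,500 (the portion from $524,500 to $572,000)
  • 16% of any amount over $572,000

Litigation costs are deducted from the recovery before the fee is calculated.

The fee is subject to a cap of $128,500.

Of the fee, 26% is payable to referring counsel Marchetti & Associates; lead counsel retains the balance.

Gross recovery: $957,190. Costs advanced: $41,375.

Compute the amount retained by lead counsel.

Fee base (net of costs): $957,190 − $41,375 = $915,815
First $134,000 at 33% = $44,220.00
Next $193,500 at 26% = $50,310.00
Next $197,000 at 23% = $45,310.00
Next $47,500 at 19% = $9,025.00
Remaining $343,815 at 16% = $55,010.40
Fee: $44,220.00 + $50,310.00 + $45,310.00 + $9,025.00 + $55,010.40 = $203,875.40
$203,875.40 exceeds the $128,500 cap, so the fee is capped at $128,500.00.
Referral share: 26% of $128,500.00 = $33,410.00; lead counsel retains $128,500.00 − $33,410.00 = $95,090.00.

$95,090.00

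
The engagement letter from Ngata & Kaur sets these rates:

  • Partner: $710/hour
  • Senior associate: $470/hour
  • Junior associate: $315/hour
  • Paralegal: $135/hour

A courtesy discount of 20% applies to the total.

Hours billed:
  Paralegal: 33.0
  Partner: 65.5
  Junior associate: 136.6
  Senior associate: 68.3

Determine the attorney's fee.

Partner: 65.5 × $710 = $46,505.00
Senior associate: 68.3 × $470 = $32,101.00
Junior associate: 136.6 × $315 = $43,029.00
Paralegal: 33.0 × $135 = $4,455.00
Subtotal: $126,090.00
Less 20% discount: −$25,218.00
Total: $126,090.00 − $25,218.00 = $100,872.00

$100,872.00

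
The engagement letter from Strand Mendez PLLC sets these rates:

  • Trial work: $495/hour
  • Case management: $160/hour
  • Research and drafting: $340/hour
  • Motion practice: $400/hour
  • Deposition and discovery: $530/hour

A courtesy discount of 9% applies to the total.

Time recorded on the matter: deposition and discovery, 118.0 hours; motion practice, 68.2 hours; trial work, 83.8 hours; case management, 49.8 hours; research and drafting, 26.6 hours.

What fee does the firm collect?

Trial work: 83.8 × $495 = $41,481.00
Case management: 49.8 × $160 = $7,968.00
Research and drafting: 26.6 × $340 = $9,044.00
Motion practice: 68.2 × $400 = $27,280.00
Deposition and discovery: 118.0 × $530 = $62,540.00
Subtotal: $148,313.00
Less 9% discount: −$13,348.17
Total: $148,313.00 − $13,348.17 = $134,964.83

$134,964.83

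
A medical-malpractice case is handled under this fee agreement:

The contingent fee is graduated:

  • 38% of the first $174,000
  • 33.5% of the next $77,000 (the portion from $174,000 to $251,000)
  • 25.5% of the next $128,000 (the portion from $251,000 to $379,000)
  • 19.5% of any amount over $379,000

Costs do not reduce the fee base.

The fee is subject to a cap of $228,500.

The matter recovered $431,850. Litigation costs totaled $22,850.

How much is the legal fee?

$134,860.75

Fee base is the gross recovery, $431,850; costs are reimbursed separately.
First $174,000 at 38% = $66,120.00
Next $77,000 at 33.5% = $25,795.00
Next $128,000 at 25.5% = $32,640.00
Remaining $52,850 at 19.5% = $10,305.75
Fee: $66,120.00 + $25,795.00 + $32,640.00 + $10,305.75 = $134,860.75
$134,860.75 is under the $228,500 cap.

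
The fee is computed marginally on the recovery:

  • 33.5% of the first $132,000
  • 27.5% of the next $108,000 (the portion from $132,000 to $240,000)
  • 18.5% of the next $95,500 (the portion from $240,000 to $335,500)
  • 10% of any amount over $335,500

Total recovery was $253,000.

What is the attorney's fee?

First $132,000 at 33.5% = $44,220.00
Next $108,000 at 27.5% = $29,700.00
Remaining $13,000 at 18.5% = $2,405.00
Fee: $44,220.00 + $29,700.00 + $2,405.00 = $76,325.00

$76,325.00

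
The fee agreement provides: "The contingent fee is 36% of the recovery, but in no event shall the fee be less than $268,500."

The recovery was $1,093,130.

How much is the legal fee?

36% of $1,093,130 = $393,526.80
That exceeds the $268,500 minimum.

$393,526.80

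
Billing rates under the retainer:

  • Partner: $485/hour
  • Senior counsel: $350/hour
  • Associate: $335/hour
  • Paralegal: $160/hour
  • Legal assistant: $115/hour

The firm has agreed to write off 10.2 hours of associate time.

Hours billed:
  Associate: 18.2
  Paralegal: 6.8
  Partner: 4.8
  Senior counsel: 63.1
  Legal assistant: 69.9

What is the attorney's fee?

$36,219.50

Partner: 4.8 × $485 = $2,328.00
Senior counsel: 63.1 × $350 = $22,085.00
Associate: 18.2 × $335 = $6,097.00
Paralegal: 6.8 × $160 = $1,088.00
Legal assistant: 69.9 × $115 = $8,038.50
Subtotal: $39,636.50
Write-off: 10.2 × $335 = $3,417.00
Total: $39,636.50 − $3,417.00 = $36,219.50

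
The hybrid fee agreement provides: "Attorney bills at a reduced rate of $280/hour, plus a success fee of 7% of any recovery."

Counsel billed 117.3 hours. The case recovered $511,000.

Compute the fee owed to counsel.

Hourly: 117.3 × $280 = $32,844.00
Success fee: 7% of $511,000 = $35,770.00
Total: $32,844.00 + $35,770.00 = $68,614.00

$68,614.00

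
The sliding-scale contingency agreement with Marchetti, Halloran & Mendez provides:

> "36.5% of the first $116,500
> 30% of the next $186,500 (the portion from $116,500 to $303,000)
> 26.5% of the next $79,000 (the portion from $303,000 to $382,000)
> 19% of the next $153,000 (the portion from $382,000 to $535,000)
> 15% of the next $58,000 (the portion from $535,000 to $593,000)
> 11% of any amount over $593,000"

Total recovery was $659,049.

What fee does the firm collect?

$164,442.89

First $116,500 at 36.5% = $42,522.50
Next $186,500 at 30% = $55,950.00
Next $79,000 at 26.5% = $20,935.00
Next $153,000 at 19% = $29,070.00
Next $58,000 at 15% = $8,700.00
Remaining $66,049 at 11% = $7,265.39
Fee: $42,522.50 + $55,950.00 + $20,935.00 + $29,070.00 + $8,700.00 + $7,265.39 = $164,442.89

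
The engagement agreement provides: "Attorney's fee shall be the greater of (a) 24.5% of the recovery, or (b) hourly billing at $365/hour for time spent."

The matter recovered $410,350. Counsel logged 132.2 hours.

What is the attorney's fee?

$100,535.75

(a) 24.5% of $410,350 = $100,535.75
(b) 132.2 × $365 = $48,253.00
The greater is (a): $100,535.75.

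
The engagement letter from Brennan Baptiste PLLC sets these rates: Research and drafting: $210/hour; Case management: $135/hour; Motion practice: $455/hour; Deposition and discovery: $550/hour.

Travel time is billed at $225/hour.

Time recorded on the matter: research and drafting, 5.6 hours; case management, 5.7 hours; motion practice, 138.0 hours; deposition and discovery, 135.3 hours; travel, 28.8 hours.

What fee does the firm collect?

$145,630.50

Research and drafting: 5.6 × $210 = $1,176.00
Case management: 5.7 × $135 = $769.50
Motion practice: 138.0 × $455 = $62,790.00
Deposition and discovery: 135.3 × $550 = $74,415.00
Subtotal: $1,176.00 + $769.50 + $62,790.00 + $74,415.00 = $139,150.50
Travel: 28.8 × $225 = $6,480.00
Total: $139,150.50 + $6,480.00 = $145,630.50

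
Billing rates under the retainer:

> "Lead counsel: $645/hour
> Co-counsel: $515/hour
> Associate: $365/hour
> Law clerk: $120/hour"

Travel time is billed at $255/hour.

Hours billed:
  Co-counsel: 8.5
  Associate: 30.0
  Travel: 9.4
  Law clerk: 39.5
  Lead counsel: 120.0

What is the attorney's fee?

$99,864.50

Lead counsel: 120.0 × $645 = $77,400.00
Co-counsel: 8.5 × $515 = $4,377.50
Associate: 30.0 × $365 = $10,950.00
Law clerk: 39.5 × $120 = $4,740.00
Subtotal: $77,400.00 + $4,377.50 + $10,950.00 + $4,740.00 = $97,467.50
Travel: 9.4 × $255 = $2,397.00
Total: $97,467.50 + $2,397.00 = $99,864.50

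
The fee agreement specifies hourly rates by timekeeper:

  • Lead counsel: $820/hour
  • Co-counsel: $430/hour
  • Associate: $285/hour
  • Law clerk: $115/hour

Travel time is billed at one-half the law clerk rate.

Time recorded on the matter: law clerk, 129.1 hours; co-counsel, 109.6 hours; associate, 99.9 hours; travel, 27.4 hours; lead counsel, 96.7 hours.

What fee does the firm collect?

Lead counsel: 96.7 × $820 = $79,294.00
Co-counsel: 109.6 × $430 = $47,128.00
Associate: 99.9 × $285 = $28,471.50
Law clerk: 129.1 × $115 = $14,846.50
Subtotal: $79,294.00 + $47,128.00 + $28,471.50 + $14,846.50 = $169,740.00
Travel: 27.4 × ($115 ÷ 2) = 27.4 × $57.50 = $1,575.50
Total: $169,740.00 + $1,575.50 = $171,315.50

$171,315.50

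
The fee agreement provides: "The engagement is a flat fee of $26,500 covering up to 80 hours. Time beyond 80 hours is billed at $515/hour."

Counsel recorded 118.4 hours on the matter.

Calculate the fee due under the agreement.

Flat fee: $26,500.00
Excess hours: 118.4 − 80 = 38.4
Overrun: 38.4 × $515 = $19,776.00
Total: $26,500.00 + $19,776.00 = $46,276.00

$46,276.00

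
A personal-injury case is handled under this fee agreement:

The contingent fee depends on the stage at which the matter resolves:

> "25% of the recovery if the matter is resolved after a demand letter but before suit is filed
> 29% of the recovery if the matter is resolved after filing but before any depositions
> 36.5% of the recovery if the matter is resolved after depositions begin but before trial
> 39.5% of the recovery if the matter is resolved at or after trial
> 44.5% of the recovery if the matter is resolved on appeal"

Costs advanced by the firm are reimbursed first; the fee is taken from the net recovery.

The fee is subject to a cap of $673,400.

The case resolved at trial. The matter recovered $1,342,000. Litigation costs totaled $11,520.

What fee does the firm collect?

Fee base (net of costs): $1,342,000 − $11,520 = $1,330,480
The matter resolved at trial, so the 39.5% rate applies.
$1,330,480 × 39.5% = $525,539.60
$525,539.60 is under the $673,400 cap.

$525,539.60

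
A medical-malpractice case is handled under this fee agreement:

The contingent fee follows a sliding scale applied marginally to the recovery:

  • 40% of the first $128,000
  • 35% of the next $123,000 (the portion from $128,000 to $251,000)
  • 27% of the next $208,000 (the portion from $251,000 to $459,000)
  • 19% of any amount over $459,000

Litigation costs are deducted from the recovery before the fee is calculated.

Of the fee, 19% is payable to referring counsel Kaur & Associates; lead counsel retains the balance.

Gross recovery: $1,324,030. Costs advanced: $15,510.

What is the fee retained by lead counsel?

Fee base (net of costs): $1,324,030 − $15,510 = $1,308,520
First $128,000 at 40% = $51,200.00
Next $123,000 at 35% = $43,050.00
Next $208,000 at 27% = $56,160.00
Remaining $849,520 at 19% = $161,408.80
Fee: $51,200.00 + $43,050.00 + $56,160.00 + $161,408.80 = $311,818.80
Referral share: 19% of $311,818.80 = $59,245.57; lead counsel retains $311,818.80 − $59,245.57 = $252,573.23.

$252,573.23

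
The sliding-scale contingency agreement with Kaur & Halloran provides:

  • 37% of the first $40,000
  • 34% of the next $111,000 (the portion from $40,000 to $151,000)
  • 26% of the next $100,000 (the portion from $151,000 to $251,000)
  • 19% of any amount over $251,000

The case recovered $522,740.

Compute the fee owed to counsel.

First $40,000 at 37% = $14,800.00
Next $111,000 at 34% = $37,740.00
Next $100,000 at 26% = $26,000.00
Remaining $271,740 at 19% = $51,630.60
Fee: $14,800.00 + $37,740.00 + $26,000.00 + $51,630.60 = $130,170.60

$130,170.60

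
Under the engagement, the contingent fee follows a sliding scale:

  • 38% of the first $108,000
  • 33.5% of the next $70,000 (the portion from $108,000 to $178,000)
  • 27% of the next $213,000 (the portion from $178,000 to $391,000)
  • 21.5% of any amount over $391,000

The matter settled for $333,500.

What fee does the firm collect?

$106,475.00

First $108,000 at 38% = $41,040.00
Next $70,000 at 33.5% = $23,450.00
Remaining $155,500 at 27% = $41,985.00
Fee: $41,040.00 + $23,450.00 + $41,985.00 = $106,475.00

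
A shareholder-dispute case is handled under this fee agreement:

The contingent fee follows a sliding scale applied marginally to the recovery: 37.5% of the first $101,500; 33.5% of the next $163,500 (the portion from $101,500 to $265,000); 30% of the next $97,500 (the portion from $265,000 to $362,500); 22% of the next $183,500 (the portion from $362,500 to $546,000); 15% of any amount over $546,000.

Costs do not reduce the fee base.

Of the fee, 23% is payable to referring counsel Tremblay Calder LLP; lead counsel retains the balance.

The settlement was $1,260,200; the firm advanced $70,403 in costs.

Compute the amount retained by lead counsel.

Fee base is the gross recovery, $1,260,200; costs are reimbursed separately.
First $101,500 at 37.5% = $38,062.50
Next $163,500 at 33.5% = $54,772.50
Next $97,500 at 30% = $29,250.00
Next $183,500 at 22% = $40,370.00
Remaining $714,200 at 15% = $107,130.00
Fee: $38,062.50 + $54,772.50 + $29,250.00 + $40,370.00 + $107,130.00 = $269,585.00
Referral share: 23% of $269,585.00 = $62,004.55; lead counsel retains $269,585.00 − $62,004.55 = $207,580.45.

$207,580.45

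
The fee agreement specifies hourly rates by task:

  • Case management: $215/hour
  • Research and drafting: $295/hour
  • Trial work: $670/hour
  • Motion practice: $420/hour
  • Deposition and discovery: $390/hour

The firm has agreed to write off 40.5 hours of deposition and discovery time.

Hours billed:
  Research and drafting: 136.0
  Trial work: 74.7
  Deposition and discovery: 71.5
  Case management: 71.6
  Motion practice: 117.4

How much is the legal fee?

Case management: 71.6 × $215 = $15,394.00
Research and drafting: 136.0 × $295 = $40,120.00
Trial work: 74.7 × $670 = $50,049.00
Motion practice: 117.4 × $420 = $49,308.00
Deposition and discovery: 71.5 × $390 = $27,885.00
Subtotal: $182,756.00
Write-off: 40.5 × $390 = $15,795.00
Total: $182,756.00 − $15,795.00 = $166,961.00

$166,961.00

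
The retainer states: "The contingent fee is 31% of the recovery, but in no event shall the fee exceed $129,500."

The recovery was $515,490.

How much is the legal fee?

$129,500.00

31% of $515,490 = $159,801.90
That exceeds the $129,500 cap, so the fee is capped at $129,500.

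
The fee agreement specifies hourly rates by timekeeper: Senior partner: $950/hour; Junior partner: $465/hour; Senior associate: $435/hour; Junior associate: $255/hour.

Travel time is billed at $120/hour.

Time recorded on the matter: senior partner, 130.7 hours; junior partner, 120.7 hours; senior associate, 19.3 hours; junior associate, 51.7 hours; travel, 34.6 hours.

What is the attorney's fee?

$206,021.50

Senior partner: 130.7 × $950 = $124,165.00
Junior partner: 120.7 × $465 = $56,125.50
Senior associate: 19.3 × $435 = $8,395.50
Junior associate: 51.7 × $255 = $13,183.50
Subtotal: $124,165.00 + $56,125.50 + $8,395.50 + $13,183.50 = $201,869.50
Travel: 34.6 × $120 = $4,152.00
Total: $201,869.50 + $4,152.00 = $206,021.50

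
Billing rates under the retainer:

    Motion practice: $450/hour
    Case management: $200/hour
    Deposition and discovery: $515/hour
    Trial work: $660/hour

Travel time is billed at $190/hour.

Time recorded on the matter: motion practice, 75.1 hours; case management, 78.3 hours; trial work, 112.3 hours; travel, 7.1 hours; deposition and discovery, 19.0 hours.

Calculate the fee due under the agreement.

Motion practice: 75.1 × $450 = $33,795.00
Case management: 78.3 × $200 = $15,660.00
Deposition and discovery: 19.0 × $515 = $9,785.00
Trial work: 112.3 × $660 = $74,118.00
Subtotal: $33,795.00 + $15,660.00 + $9,785.00 + $74,118.00 = $133,358.00
Travel: 7.1 × $190 = $1,349.00
Total: $133,358.00 + $1,349.00 = $134,707.00

$134,707.00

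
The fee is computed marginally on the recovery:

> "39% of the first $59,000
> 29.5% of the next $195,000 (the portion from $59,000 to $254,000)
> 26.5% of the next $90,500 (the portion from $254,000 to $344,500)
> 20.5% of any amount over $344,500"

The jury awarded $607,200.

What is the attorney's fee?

First $59,000 at 39% = $23,010.00
Next $195,000 at 29.5% = $57,525.00
Next $90,500 at 26.5% = $23,982.50
Remaining $262,700 at 20.5% = $53,853.50
Fee: $23,010.00 + $57,525.00 + $23,982.50 + $53,853.50 = $158,371.00

$158,371.00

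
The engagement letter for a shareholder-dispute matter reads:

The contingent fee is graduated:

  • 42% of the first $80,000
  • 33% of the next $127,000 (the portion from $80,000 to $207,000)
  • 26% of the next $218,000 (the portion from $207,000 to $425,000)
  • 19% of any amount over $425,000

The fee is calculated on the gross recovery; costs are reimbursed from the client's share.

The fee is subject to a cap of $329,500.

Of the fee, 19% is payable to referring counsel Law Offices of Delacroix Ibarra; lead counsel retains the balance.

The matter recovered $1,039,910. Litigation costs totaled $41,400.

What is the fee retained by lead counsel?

Fee base is the gross recovery, $1,039,910; costs are reimbursed separately.
First $80,000 at 42% = $33,600.00
Next $127,000 at 33% = $41,910.00
Next $218,000 at 26% = $56,680.00
Remaining $614,910 at 19% = $116,832.90
Fee: $33,600.00 + $41,910.00 + $56,680.00 + $116,832.90 = $249,022.90
$249,022.90 is under the $329,500 cap.
Referral share: 19% of $249,022.90 = $47,314.35; lead counsel retains $249,022.90 − $47,314.35 = $201,708.55.

$201,708.55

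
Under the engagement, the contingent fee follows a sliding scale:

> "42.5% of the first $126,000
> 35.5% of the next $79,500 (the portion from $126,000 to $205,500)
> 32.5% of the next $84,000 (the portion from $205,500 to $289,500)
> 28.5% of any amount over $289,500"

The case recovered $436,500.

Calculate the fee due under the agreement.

$150,967.50

First $126,000 at 42.5% = $53,550.00
Next $79,500 at 35.5% = $28,222.50
Next $84,000 at 32.5% = $27,300.00
Remaining $147,000 at 28.5% = $41,895.00
Fee: $53,550.00 + $28,222.50 + $27,300.00 + $41,895.00 = $150,967.50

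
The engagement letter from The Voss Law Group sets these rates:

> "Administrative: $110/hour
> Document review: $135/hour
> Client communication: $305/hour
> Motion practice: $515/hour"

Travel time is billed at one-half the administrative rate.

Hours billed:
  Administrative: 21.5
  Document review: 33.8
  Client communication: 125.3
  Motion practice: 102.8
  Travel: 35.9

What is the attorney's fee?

$100,061.00

Administrative: 21.5 × $110 = $2,365.00
Document review: 33.8 × $135 = $4,563.00
Client communication: 125.3 × $305 = $38,216.50
Motion practice: 102.8 × $515 = $52,942.00
Subtotal: $2,365.00 + $4,563.00 + $38,216.50 + $52,942.00 = $98,086.50
Travel: 35.9 × ($110 ÷ 2) = 35.9 × $55.00 = $1,974.50
Total: $98,086.50 + $1,974.50 = $100,061.00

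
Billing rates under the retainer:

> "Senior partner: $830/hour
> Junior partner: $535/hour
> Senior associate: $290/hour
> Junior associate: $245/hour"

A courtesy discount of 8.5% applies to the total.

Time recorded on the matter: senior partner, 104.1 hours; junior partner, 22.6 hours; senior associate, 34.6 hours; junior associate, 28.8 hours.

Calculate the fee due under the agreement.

Senior partner: 104.1 × $830 = $86,403.00
Junior partner: 22.6 × $535 = $12,091.00
Senior associate: 34.6 × $290 = $10,034.00
Junior associate: 28.8 × $245 = $7,056.00
Subtotal: $115,584.00
Less 8.5% discount: −$9,824.64
Total: $115,584.00 − $9,824.64 = $105,759.36

$105,759.36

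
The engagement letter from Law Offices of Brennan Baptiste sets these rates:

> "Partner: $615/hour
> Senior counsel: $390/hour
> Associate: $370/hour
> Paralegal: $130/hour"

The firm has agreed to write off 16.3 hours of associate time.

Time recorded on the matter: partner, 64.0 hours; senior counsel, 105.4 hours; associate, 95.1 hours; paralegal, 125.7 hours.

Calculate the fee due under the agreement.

Partner: 64.0 × $615 = $39,360.00
Senior counsel: 105.4 × $390 = $41,106.00
Associate: 95.1 × $370 = $35,187.00
Paralegal: 125.7 × $130 = $16,341.00
Subtotal: $131,994.00
Write-off: 16.3 × $370 = $6,031.00
Total: $131,994.00 − $6,031.00 = $125,963.00

$125,963.00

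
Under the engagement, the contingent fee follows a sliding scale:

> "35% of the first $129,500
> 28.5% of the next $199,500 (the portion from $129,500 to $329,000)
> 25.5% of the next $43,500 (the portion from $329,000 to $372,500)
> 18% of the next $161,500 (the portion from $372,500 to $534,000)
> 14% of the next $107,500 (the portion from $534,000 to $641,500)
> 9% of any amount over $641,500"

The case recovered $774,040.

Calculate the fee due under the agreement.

First $129,500 at 35% = $45,325.00
Next $199,500 at 28.5% = $56,857.50
Next $43,500 at 25.5% = $11,092.50
Next $161,500 at 18% = $29,070.00
Next $107,500 at 14% = $15,050.00
Remaining $132,540 at 9% = $11,928.60
Fee: $45,325.00 + $56,857.50 + $11,092.50 + $29,070.00 + $15,050.00 + $11,928.60 = $169,323.60

$169,323.60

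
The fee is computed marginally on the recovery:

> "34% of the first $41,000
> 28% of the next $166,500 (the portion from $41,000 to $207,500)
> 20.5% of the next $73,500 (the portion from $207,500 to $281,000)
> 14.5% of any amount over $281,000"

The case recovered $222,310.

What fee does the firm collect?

$63,596.05

First $41,000 at 34% = $13,940.00
Next $166,500 at 28% = $46,620.00
Remaining $14,810 at 20.5% = $3,036.05
Fee: $13,940.00 + $46,620.00 + $3,036.05 = $63,596.05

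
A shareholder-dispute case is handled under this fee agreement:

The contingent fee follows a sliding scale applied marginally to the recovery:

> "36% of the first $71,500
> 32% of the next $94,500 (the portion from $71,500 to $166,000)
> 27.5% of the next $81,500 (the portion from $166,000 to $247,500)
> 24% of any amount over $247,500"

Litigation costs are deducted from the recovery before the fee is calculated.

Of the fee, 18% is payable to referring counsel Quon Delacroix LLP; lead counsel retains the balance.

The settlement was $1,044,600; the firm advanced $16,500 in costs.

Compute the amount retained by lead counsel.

$217,903.93

Fee base (net of costs): $1,044,600 − $16,500 = $1,028,100
First $71,500 at 36% = $25,740.00
Next $94,500 at 32% = $30,240.00
Next $81,500 at 27.5% = $22,412.50
Remaining $780,600 at 24% = $187,344.00
Fee: $25,740.00 + $30,240.00 + $22,412.50 + $187,344.00 = $265,736.50
Referral share: 18% of $265,736.50 = $47,832.57; lead counsel retains $265,736.50 − $47,832.57 = $217,903.93.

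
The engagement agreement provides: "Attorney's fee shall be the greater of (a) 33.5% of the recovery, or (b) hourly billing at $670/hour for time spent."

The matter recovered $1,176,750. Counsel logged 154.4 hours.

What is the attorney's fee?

$394,211.25

(a) 33.5% of $1,176,750 = $394,211.25
(b) 154.4 × $670 = $103,448.00
The greater is (a): $394,211.25.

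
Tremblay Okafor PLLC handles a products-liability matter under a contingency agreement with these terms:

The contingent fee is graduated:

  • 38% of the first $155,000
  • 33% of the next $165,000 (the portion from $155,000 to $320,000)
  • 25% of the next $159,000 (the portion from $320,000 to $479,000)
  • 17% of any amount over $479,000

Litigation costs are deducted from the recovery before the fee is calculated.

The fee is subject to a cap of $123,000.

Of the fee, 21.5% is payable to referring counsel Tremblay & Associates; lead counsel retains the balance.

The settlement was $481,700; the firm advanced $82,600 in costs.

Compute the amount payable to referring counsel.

$26,445.00

Fee base (net of costs): $481,700 − $82,600 = $399,100
First $155,000 at 38% = $58,900.00
Next $165,000 at 33% = $54,450.00
Remaining $79,100 at 25% = $19,775.00
Fee: $58,900.00 + $54,450.00 + $19,775.00 = $133,125.00
$133,125.00 exceeds the $123,000 cap, so the fee is capped at $123,000.00.
Referral share: 21.5% of $123,000.00 = $26,445.00; lead counsel retains $123,000.00 − $26,445.00 = $96,555.00.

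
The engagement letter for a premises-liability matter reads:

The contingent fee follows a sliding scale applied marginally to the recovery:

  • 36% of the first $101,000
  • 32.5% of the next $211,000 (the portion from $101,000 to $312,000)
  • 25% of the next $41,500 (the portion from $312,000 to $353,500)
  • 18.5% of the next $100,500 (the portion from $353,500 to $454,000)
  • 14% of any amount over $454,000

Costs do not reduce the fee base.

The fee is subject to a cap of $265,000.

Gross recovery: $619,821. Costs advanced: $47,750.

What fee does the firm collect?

Fee base is the gross recovery, $619,821; costs are reimbursed separately.
First $101,000 at 36% = $36,360.00
Next $211,000 at 32.5% = $68,575.00
Next $41,500 at 25% = $10,375.00
Next $100,500 at 18.5% = $18,592.50
Remaining $165,821 at 14% = $23,214.94
Fee: $36,360.00 + $68,575.00 + $10,375.00 + $18,592.50 + $23,214.94 = $157,117.44
$157,117.44 is under the $265,000 cap.

$157,117.44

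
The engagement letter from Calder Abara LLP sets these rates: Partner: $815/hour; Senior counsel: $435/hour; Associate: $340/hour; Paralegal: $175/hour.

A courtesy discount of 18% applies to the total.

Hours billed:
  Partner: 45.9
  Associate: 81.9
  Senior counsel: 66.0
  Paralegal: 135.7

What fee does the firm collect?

Partner: 45.9 × $815 = $37,408.50
Senior counsel: 66.0 × $435 = $28,710.00
Associate: 81.9 × $340 = $27,846.00
Paralegal: 135.7 × $175 = $23,747.50
Subtotal: $117,712.00
Less 18% discount: −$21,188.16
Total: $117,712.00 − $21,188.16 = $96,523.84

$96,523.84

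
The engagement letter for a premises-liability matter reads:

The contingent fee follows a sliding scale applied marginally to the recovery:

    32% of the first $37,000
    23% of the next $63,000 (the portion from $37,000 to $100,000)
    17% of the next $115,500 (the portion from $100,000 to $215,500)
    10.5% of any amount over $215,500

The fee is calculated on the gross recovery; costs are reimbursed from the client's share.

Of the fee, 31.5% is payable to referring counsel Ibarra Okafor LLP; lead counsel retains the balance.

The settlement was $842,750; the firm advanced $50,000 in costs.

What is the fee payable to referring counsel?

$35,225.27

Fee base is the gross recovery, $842,750; costs are reimbursed separately.
First $37,000 at 32% = $11,840.00
Next $63,000 at 23% = $14,490.00
Next $115,500 at 17% = $19,635.00
Remaining $627,250 at 10.5% = $65,861.25
Fee: $11,840.00 + $14,490.00 + $19,635.00 + $65,861.25 = $111,826.25
Referral share: 31.5% of $111,826.25 = $35,225.27; lead counsel retains $111,826.25 − $35,225.27 = $76,600.98.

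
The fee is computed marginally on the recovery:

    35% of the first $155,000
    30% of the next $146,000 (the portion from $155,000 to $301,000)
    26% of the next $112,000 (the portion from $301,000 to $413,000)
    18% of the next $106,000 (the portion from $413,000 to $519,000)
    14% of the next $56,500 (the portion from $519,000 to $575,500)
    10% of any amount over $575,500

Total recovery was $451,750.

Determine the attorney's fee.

$134,145.00

First $155,000 at 35% = $54,250.00
Next $146,000 at 30% = $43,800.00
Next $112,000 at 26% = $29,120.00
Remaining $38,750 at 18% = $6,975.00
Fee: $54,250.00 + $43,800.00 + $29,120.00 + $6,975.00 = $134,145.00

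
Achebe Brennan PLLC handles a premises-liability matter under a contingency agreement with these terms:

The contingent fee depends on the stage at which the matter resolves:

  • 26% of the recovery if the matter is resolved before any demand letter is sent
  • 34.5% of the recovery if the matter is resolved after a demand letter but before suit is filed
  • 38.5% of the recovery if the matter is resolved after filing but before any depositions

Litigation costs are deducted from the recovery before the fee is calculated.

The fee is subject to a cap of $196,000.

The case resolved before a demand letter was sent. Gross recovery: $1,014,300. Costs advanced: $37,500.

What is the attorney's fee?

$196,000.00

Fee base (net of costs): $1,014,300 − $37,500 = $976,800
The matter resolved before a demand letter was sent, so the 26% rate applies.
$976,800 × 26% = $253,968.00
$253,968.00 exceeds the $196,000 cap, so the fee is capped at $196,000.00.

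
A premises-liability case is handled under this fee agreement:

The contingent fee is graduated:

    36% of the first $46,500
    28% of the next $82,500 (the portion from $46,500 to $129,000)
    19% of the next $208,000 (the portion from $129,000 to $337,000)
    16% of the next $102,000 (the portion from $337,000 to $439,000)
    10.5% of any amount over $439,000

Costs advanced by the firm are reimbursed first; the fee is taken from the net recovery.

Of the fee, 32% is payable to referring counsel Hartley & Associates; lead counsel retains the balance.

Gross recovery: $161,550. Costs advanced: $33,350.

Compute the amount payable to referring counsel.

$12,677.12

Fee base (net of costs): $161,550 − $33,350 = $128,200
First $46,500 at 36% = $16,740.00
Remaining $81,700 at 28% = $22,876.00
Fee: $16,740.00 + $22,876.00 = $39,616.00
Referral share: 32% of $39,616.00 = $12,677.12; lead counsel retains $39,616.00 − $12,677.12 = $26,938.88.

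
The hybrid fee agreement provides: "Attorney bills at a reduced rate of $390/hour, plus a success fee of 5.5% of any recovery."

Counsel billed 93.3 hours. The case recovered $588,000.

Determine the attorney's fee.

$68,727.00

Hourly: 93.3 × $390 = $36,387.00
Success fee: 5.5% of $588,000 = $32,340.00
Total: $36,387.00 + $32,340.00 = $68,727.00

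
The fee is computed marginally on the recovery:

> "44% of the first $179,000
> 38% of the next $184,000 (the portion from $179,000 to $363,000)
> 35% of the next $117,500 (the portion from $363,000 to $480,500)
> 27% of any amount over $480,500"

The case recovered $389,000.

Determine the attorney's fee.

$157,780.00

First $179,000 at 44% = $78,760.00
Next $184,000 at 38% = $69,920.00
Remaining $26,000 at 35% = $9,100.00
Fee: $78,760.00 + $69,920.00 + $9,100.00 = $157,780.00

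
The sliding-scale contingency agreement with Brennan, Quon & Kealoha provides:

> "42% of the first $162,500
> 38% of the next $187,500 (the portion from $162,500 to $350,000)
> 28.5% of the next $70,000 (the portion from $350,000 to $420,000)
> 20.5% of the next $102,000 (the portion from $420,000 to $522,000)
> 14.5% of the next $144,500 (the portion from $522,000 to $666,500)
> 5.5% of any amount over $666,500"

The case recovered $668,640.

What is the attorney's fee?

$201,430.20

First $162,500 at 42% = $68,250.00
Next $187,500 at 38% = $71,250.00
Next $70,000 at 28.5% = $19,950.00
Next $102,000 at 20.5% = $20,910.00
Next $144,500 at 14.5% = $20,952.50
Remaining $2,140 at 5.5% = $117.70
Fee: $68,250.00 + $71,250.00 + $19,950.00 + $20,910.00 + $20,952.50 + $117.70 = $201,430.20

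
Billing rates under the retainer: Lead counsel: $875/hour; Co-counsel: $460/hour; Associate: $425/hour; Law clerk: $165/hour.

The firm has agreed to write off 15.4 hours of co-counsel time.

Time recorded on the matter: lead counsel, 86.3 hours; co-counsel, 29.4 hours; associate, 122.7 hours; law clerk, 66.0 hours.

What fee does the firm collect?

Lead counsel: 86.3 × $875 = $75,512.50
Co-counsel: 29.4 × $460 = $13,524.00
Associate: 122.7 × $425 = $52,147.50
Law clerk: 66.0 × $165 = $10,890.00
Subtotal: $152,074.00
Write-off: 15.4 × $460 = $7,084.00
Total: $152,074.00 − $7,084.00 = $144,990.00

$144,990.00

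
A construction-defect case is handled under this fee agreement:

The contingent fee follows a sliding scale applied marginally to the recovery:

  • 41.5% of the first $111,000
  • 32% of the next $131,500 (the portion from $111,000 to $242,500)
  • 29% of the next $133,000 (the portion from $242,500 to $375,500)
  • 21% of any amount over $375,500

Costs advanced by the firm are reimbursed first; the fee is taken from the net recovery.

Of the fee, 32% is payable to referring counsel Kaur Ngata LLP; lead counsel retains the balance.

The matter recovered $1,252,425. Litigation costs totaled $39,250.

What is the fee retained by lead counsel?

$205,786.19

Fee base (net of costs): $1,252,425 − $39,250 = $1,213,175
First $111,000 at 41.5% = $46,065.00
Next $131,500 at 32% = $42,080.00
Next $133,000 at 29% = $38,570.00
Remaining $837,675 at 21% = $175,911.75
Fee: $46,065.00 + $42,080.00 + $38,570.00 + $175,911.75 = $302,626.75
Referral share: 32% of $302,626.75 = $96,840.56; lead counsel retains $302,626.75 − $96,840.56 = $205,786.19.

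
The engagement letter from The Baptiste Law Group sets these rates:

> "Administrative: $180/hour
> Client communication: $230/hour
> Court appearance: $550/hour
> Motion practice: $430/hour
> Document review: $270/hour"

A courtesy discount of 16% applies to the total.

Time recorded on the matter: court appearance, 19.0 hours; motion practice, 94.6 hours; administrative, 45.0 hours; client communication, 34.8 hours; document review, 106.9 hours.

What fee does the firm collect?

$80,719.80

Administrative: 45.0 × $180 = $8,100.00
Client communication: 34.8 × $230 = $8,004.00
Court appearance: 19.0 × $550 = $10,450.00
Motion practice: 94.6 × $430 = $40,678.00
Document review: 106.9 × $270 = $28,863.00
Subtotal: $96,095.00
Less 16% discount: −$15,375.20
Total: $96,095.00 − $15,375.20 = $80,719.80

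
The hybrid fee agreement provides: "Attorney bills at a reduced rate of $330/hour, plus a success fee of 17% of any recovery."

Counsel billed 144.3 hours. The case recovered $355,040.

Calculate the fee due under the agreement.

Hourly: 144.3 × $330 = $47,619.00
Success fee: 17% of $355,040 = $60,356.80
Total: $47,619.00 + $60,356.80 = $107,975.80

$107,975.80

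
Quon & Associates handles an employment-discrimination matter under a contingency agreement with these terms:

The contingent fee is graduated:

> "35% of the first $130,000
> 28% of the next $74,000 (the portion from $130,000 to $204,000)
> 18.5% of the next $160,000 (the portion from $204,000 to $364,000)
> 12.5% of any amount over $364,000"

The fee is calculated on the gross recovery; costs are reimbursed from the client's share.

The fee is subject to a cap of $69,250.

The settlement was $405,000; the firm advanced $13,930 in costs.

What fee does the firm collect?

Fee base is the gross recovery, $405,000; costs are reimbursed separately.
First $130,000 at 35% = $45,500.00
Next $74,000 at 28% = $20,720.00
Next $160,000 at 18.5% = $29,600.00
Remaining $41,000 at 12.5% = $5,125.00
Fee: $45,500.00 + $20,720.00 + $29,600.00 + $5,125.00 = $100,945.00
$100,945.00 exceeds the $69,250 cap, so the fee is capped at $69,250.00.

$69,250.00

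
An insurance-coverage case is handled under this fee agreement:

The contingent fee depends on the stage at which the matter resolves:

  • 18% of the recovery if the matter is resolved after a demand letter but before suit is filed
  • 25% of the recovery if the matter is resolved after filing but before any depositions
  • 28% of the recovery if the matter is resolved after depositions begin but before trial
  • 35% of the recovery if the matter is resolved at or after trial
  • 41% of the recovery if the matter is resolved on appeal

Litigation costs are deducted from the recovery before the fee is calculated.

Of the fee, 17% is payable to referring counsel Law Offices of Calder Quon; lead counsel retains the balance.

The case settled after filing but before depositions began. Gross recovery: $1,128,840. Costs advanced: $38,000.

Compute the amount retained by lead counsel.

$226,349.30

Fee base (net of costs): $1,128,840 − $38,000 = $1,090,840
The matter settled after filing but before depositions began, so the 25% rate applies.
$1,090,840 × 25% = $272,710.00
Referral share: 17% of $272,710.00 = $46,360.70; lead counsel retains $272,710.00 − $46,360.70 = $226,349.30.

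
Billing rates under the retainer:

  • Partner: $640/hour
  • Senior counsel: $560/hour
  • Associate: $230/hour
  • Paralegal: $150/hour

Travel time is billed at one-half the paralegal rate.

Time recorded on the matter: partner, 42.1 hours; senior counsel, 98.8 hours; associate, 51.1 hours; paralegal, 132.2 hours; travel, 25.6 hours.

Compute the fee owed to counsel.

Partner: 42.1 × $640 = $26,944.00
Senior counsel: 98.8 × $560 = $55,328.00
Associate: 51.1 × $230 = $11,753.00
Paralegal: 132.2 × $150 = $19,830.00
Subtotal: $26,944.00 + $55,328.00 + $11,753.00 + $19,830.00 = $113,855.00
Travel: 25.6 × ($150 ÷ 2) = 25.6 × $75.00 = $1,920.00
Total: $113,855.00 + $1,920.00 = $115,775.00

$115,775.00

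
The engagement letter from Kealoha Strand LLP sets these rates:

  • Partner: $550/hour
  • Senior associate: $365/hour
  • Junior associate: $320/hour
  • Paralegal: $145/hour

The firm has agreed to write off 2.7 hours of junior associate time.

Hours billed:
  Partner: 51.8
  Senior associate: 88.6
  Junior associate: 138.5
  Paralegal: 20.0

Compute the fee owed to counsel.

Partner: 51.8 × $550 = $28,490.00
Senior associate: 88.6 × $365 = $32,339.00
Junior associate: 138.5 × $320 = $44,320.00
Paralegal: 20.0 × $145 = $2,900.00
Subtotal: $108,049.00
Write-off: 2.7 × $320 = $864.00
Total: $108,049.00 − $864.00 = $107,185.00

$107,185.00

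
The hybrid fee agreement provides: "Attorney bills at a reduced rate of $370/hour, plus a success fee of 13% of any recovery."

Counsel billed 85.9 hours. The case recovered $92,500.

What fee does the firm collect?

$43,808.00

Hourly: 85.9 × $370 = $31,783.00
Success fee: 13% of $92,500 = $12,025.00
Total: $31,783.00 + $12,025.00 = $43,808.00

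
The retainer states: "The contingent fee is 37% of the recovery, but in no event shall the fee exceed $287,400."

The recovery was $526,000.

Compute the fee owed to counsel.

$194,620.00

37% of $526,000 = $194,620.00
That is under the $287,400 cap.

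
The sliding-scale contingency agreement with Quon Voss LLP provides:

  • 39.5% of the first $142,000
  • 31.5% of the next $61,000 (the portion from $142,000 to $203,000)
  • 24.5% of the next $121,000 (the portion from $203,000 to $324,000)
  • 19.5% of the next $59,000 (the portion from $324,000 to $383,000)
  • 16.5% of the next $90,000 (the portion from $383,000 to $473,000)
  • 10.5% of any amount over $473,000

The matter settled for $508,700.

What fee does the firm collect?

First $142,000 at 39.5% = $56,090.00
Next $61,000 at 31.5% = $19,215.00
Next $121,000 at 24.5% = $29,645.00
Next $59,000 at 19.5% = $11,505.00
Next $90,000 at 16.5% = $14,850.00
Remaining $35,700 at 10.5% = $3,748.50
Fee: $56,090.00 + $19,215.00 + $29,645.00 + $11,505.00 + $14,850.00 + $3,748.50 = $135,053.50

$135,053.50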